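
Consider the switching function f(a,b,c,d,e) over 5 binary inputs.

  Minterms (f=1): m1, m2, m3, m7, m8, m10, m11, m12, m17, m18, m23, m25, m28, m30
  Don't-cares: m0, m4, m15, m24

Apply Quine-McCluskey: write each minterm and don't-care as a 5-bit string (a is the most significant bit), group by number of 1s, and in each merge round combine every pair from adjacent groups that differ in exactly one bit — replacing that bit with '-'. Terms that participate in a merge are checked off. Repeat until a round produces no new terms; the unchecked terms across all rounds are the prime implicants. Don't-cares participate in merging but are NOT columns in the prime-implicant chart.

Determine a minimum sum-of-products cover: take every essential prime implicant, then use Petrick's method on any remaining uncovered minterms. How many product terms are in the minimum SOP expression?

Round 0: 00000✓ 00001✓ 00010✓ 00011✓ 00100✓ 00111✓ 01000✓ 01010✓ 01011✓ 01100✓ 01111✓ 10001✓ 10010✓ 10111✓ 11000✓ 11001✓ 11100✓ 11110✓
Round 1: -0001 -0010 -0111 -1000✓ -1100✓ 0-000✓ 0-010✓ 0-011✓ 0-100✓ 0-111✓ 00-00✓ 00-11✓ 000-0✓ 000-1✓ 0000-✓ 0001-✓ 01-00✓ 01-11✓ 010-0✓ 0101-✓ 1-001 11-00✓ 1100- 111-0
Round 2: -1-00 0--00 0--11 0-0-0 0-01- 000--
PIs = {-0001, -0010, -0111, -1-00, 0--00, 0--11, 0-0-0, 0-01-, 000--, 1-001, 1100-, 111-0}
Coverage chart:
  m1: -0001,000--
  m2: -0010,0-0-0,0-01-,000--
  m3: 0--11,0-01-,000--
  m7: -0111,0--11
  m8: -1-00,0--00,0-0-0
  m10: 0-0-0,0-01-
  m11: 0--11,0-01-
  m12: -1-00,0--00
  m17: -0001,1-001
  m18: -0010 ←essential
  m23: -0111 ←essential
  m25: 1-001,1100-
  m28: -1-00,111-0
  m30: 111-0 ←essential
Essential: -0010, -0111, 111-0
Petrick residual → -0001, -1-00, 0-01-, 1-001
Min cover (7 terms): b'c'd'e + b'c'de' + b'cde + bd'e' + a'c'd + ac'd'e + abce'

7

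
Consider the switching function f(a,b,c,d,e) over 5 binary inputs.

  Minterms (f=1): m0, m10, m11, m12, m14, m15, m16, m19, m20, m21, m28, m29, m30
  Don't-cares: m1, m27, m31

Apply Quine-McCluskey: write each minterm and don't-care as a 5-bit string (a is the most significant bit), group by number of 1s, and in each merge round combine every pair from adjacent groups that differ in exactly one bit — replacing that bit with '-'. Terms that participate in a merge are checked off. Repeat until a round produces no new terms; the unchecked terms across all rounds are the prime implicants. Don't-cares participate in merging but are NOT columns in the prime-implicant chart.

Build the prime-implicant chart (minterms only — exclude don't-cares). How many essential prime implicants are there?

[col 0] 00000*, 00001*, 01010*, 01011*, 01100*, 01110*, 01111*, 10000*, 10011*, 10100*, 10101*, 11011*, 11100*, 11101*, 11110*, 11111*
[col 1] -0000, -1011*, -1100*, -1110*, -1111*, 0000-, 01-10*, 01-11*, 0101-*, 011-0*, 0111-*, 1-011, 1-100*, 1-101*, 10-00, 1010-*, 11-11*, 111-0*, 111-1*, 1110-*, 1111-*
[col 2] -1-11, -11-0, -111-, 01-1-, 1-10-, 111--
Prime implicants: -0000, -1-11, -11-0, -111-, 0000-, 01-1-, 1-011, 1-10-, 10-00, 111--
PI chart (minterm → PIs covering it):
  0 | -0000,0000-
  10 | 01-1-  (sole → essential)
  11 | -1-11,01-1-
  12 | -11-0  (sole → essential)
  14 | -11-0,-111-,01-1-
  15 | -1-11,-111-,01-1-
  16 | -0000,10-00
  19 | 1-011  (sole → essential)
  20 | 1-10-,10-00
  21 | 1-10-  (sole → essential)
  28 | -11-0,1-10-,111--
  29 | 1-10-,111--
  30 | -11-0,-111-,111--
Essential prime implicants: -11-0, 01-1-, 1-011, 1-10-

4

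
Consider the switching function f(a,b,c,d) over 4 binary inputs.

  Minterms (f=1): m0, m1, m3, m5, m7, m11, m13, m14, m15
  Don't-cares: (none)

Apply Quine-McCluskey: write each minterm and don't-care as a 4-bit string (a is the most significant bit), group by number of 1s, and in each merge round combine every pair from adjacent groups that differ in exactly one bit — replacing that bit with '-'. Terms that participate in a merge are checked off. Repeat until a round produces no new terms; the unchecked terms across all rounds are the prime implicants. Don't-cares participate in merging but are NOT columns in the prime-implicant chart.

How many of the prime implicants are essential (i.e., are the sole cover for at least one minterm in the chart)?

4

Round 0: 0000✓ 0001✓ 0011✓ 0101✓ 0111✓ 1011✓ 1101✓ 1110✓ 1111✓
Round 1: -011✓ -101✓ -111✓ 0-01✓ 0-11✓ 00-1✓ 000- 01-1✓ 1-11✓ 11-1✓ 111-
Round 2: --11 -1-1 0--1
PIs = {--11, -1-1, 0--1, 000-, 111-}
Coverage chart:
  m0: 000- ←essential
  m1: 0--1,000-
  m3: --11,0--1
  m5: -1-1,0--1
  m7: --11,-1-1,0--1
  m11: --11 ←essential
  m13: -1-1 ←essential
  m14: 111- ←essential
  m15: --11,-1-1,111-
Essential: --11, -1-1, 000-, 111-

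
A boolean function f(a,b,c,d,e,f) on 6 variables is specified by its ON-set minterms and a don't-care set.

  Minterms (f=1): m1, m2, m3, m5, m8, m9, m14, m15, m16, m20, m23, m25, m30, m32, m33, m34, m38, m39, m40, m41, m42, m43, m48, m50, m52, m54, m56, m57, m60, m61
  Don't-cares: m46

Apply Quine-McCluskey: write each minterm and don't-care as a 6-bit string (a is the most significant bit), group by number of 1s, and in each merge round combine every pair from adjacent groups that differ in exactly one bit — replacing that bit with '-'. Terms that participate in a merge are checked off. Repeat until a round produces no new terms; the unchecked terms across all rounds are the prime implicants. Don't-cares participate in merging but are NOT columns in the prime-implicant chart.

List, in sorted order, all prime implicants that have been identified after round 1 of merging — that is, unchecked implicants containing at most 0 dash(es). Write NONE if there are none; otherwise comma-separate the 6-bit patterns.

Round 0: 000001✓ 000010✓ 000011✓ 000101✓ 001000✓ 001001✓ 001110✓ 001111✓ 010000✓ 010100✓ 010111 011001✓ 011110✓ 100000✓ 100001✓ 100010✓ 100110✓ 100111✓ 101000✓ 101001✓ 101010✓ 101011✓ 101110✓ 110000✓ 110010✓ 110100✓ 110110✓ 111000✓ 111001✓ 111100✓ 111101✓
Round 1: -00001✓ -00010 -01000✓ -01001✓ -01110 -10000✓ -10100✓ -11001✓ 0-1001✓ 0-1110 00-001✓ 000-01 0000-1 00001- 00100-✓ 00111- 010-00✓ 1-0000✓ 1-0010✓ 1-0110✓ 1-1000✓ 1-1001✓ 10-000✓ 10-001✓ 10-010✓ 10-110✓ 100-10✓ 1000-0✓ 10000-✓ 10011- 101-10✓ 1010-0✓ 1010-1✓ 10100-✓ 10101-✓ 11-000✓ 11-100✓ 110-00✓ 110-10✓ 1100-0✓ 1101-0✓ 111-00✓ 111-01✓ 11100-✓ 11110-✓
Round 2: --1001 -0-001 -0100- -10-00 1--000 1-0-10 1-00-0 1-100- 10--10 10-0-0 10-00- 1010-- 11--00 110--0 111-0-
PIs = {--1001, -0-001, -00010, -0100-, -01110, -10-00, 0-1110, 000-01, 0000-1, 00001-, 00111-, 010111, 1--000, 1-0-10, 1-00-0, 1-100-, 10--10, 10-0-0, 10-00-, 10011-, 1010--, 11--00, 110--0, 111-0-}

010111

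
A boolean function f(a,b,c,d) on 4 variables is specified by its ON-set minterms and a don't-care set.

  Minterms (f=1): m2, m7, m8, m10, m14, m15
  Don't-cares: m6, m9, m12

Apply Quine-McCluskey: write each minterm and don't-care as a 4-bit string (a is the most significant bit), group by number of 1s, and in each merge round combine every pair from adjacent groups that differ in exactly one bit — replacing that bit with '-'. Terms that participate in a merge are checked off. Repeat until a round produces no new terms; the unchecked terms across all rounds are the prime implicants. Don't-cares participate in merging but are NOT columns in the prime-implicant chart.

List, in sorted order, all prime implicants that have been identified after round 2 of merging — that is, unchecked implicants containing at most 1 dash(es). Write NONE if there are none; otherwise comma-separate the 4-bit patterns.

100-

size-2^0 implicants → 0010(✓)  0110(✓)  0111(✓)  1000(✓)  1001(✓)  1010(✓)  1100(✓)  1110(✓)  1111(✓)
size-2^1 implicants → -010(✓)  -110(✓)  -111(✓)  0-10(✓)  011-(✓)  1-00(✓)  1-10(✓)  10-0(✓)  100-  11-0(✓)  111-(✓)
size-2^2 implicants → --10  -11-  1--0
Unchecked terms (primes): --10, -11-, 1--0, 100-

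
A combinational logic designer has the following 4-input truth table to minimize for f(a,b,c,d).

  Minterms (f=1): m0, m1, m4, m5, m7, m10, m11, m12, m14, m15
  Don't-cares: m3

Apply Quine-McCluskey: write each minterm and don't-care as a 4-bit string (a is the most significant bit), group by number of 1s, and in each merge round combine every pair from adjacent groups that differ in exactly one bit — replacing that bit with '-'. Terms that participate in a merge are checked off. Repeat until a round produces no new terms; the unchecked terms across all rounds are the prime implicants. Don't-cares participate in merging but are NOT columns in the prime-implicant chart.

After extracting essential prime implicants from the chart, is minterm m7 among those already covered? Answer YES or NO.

NO

size-2^0 implicants → 0000(✓)  0001(✓)  0011(✓)  0100(✓)  0101(✓)  0111(✓)  1010(✓)  1011(✓)  1100(✓)  1110(✓)  1111(✓)
size-2^1 implicants → -011(✓)  -100  -111(✓)  0-00(✓)  0-01(✓)  0-11(✓)  00-1(✓)  000-(✓)  01-1(✓)  010-(✓)  1-10(✓)  1-11(✓)  101-(✓)  11-0  111-(✓)
size-2^2 implicants → --11  0--1  0-0-  1-1-
Unchecked terms (primes): --11, -100, 0--1, 0-0-, 1-1-, 11-0
Minterm coverage:
  m0 ⊆ 0-0- [E]
  m1 ⊆ 0--1,0-0-
  m4 ⊆ -100,0-0-
  m5 ⊆ 0--1,0-0-
  m7 ⊆ --11,0--1
  m10 ⊆ 1-1- [E]
  m11 ⊆ --11,1-1-
  m12 ⊆ -100,11-0
  m14 ⊆ 1-1-,11-0
  m15 ⊆ --11,1-1-
E = {0-0-, 1-1-}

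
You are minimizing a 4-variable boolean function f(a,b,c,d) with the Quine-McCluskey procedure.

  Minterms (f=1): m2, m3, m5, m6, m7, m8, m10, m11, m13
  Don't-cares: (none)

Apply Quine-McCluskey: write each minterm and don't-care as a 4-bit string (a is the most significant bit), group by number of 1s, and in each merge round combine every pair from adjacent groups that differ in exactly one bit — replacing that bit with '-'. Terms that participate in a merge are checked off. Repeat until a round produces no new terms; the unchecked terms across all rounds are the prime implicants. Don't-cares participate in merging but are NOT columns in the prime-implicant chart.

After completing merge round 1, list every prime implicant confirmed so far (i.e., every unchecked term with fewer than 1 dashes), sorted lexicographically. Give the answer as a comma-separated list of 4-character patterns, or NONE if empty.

NONE

Round 0: 0010✓ 0011✓ 0101✓ 0110✓ 0111✓ 1000✓ 1010✓ 1011✓ 1101✓
Round 1: -010✓ -011✓ -101 0-10✓ 0-11✓ 001-✓ 01-1 011-✓ 10-0 101-✓
Round 2: -01- 0-1-
PIs = {-01-, -101, 0-1-, 01-1, 10-0}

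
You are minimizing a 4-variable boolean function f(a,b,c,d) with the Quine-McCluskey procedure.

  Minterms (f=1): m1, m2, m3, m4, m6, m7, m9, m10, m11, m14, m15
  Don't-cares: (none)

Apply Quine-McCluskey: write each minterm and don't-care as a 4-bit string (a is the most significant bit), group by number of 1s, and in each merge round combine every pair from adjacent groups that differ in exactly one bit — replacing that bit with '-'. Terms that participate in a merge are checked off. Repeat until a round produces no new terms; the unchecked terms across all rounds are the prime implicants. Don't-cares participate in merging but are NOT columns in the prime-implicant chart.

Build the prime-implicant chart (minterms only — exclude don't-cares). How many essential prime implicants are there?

Round 0: 0001✓ 0010✓ 0011✓ 0100✓ 0110✓ 0111✓ 1001✓ 1010✓ 1011✓ 1110✓ 1111✓
Round 1: -001✓ -010✓ -011✓ -110✓ -111✓ 0-10✓ 0-11✓ 00-1✓ 001-✓ 01-0 011-✓ 1-10✓ 1-11✓ 10-1✓ 101-✓ 111-✓
Round 2: --10✓ --11✓ -0-1 -01-✓ -11-✓ 0-1-✓ 1-1-✓
Round 3: --1-
PIs = {--1-, -0-1, 01-0}
Coverage chart:
  m1: -0-1 ←essential
  m2: --1- ←essential
  m3: --1-,-0-1
  m4: 01-0 ←essential
  m6: --1-,01-0
  m7: --1- ←essential
  m9: -0-1 ←essential
  m10: --1- ←essential
  m11: --1-,-0-1
  m14: --1- ←essential
  m15: --1- ←essential
Essential: --1-, -0-1, 01-0

3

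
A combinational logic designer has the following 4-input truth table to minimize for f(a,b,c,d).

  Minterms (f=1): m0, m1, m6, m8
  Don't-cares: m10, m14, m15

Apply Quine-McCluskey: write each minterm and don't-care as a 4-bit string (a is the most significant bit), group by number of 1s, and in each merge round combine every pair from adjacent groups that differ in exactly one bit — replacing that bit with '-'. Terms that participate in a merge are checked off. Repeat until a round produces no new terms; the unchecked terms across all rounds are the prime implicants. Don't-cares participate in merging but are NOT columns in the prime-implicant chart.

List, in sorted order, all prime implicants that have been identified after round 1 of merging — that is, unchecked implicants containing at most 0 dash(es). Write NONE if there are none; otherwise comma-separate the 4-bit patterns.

Round 0: 0000✓ 0001✓ 0110✓ 1000✓ 1010✓ 1110✓ 1111✓
Round 1: -000 -110 000- 1-10 10-0 111-
PIs = {-000, -110, 000-, 1-10, 10-0, 111-}

NONE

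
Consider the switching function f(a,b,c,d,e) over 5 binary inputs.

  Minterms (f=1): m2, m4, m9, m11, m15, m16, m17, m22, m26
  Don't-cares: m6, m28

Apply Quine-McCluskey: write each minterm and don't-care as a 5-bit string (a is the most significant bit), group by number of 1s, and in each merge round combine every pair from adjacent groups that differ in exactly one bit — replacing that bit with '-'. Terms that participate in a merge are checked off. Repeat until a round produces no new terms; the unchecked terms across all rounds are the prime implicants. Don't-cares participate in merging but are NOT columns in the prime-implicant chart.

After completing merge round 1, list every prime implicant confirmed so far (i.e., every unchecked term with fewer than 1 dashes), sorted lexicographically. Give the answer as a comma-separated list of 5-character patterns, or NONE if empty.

11010, 11100

size-2^0 implicants → 00010(✓)  00100(✓)  00110(✓)  01001(✓)  01011(✓)  01111(✓)  10000(✓)  10001(✓)  10110(✓)  11010  11100
size-2^1 implicants → -0110  00-10  001-0  01-11  010-1  1000-
Unchecked terms (primes): -0110, 00-10, 001-0, 01-11, 010-1, 1000-, 11010, 11100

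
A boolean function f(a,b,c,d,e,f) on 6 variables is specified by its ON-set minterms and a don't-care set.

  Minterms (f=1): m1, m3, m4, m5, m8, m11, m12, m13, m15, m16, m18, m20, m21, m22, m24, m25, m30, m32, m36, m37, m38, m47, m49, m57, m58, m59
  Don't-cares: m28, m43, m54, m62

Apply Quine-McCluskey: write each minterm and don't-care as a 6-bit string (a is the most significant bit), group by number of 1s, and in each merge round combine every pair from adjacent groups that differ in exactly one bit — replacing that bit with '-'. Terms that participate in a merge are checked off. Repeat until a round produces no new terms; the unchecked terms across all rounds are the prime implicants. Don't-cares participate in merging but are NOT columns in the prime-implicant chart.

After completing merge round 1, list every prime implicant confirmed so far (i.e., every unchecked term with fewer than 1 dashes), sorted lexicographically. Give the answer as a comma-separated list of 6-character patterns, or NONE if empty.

NONE

Round 0: 000001✓ 000011✓ 000100✓ 000101✓ 001000✓ 001011✓ 001100✓ 001101✓ 001111✓ 010000✓ 010010✓ 010100✓ 010101✓ 010110✓ 011000✓ 011001✓ 011100✓ 011110✓ 100000✓ 100100✓ 100101✓ 100110✓ 101011✓ 101111✓ 110001✓ 110110✓ 111001✓ 111010✓ 111011✓ 111110✓
Round 1: -00100✓ -00101✓ -01011✓ -01111✓ -10110✓ -11001 -11110✓ 0-0100✓ 0-0101✓ 0-1000✓ 0-1100✓ 00-011 00-100✓ 00-101✓ 000-01 0000-1 00010-✓ 001-00✓ 001-11✓ 0011-1 00110-✓ 01-000✓ 01-100✓ 01-110✓ 010-00✓ 010-10✓ 0100-0✓ 0101-0✓ 01010-✓ 011-00✓ 01100- 0111-0✓ 1-0110 1-1011 100-00 1001-0 10010-✓ 101-11✓ 11-001 11-110✓ 111-10 1110-1 11101-
Round 2: -0010- -01-11 -1-110 0--100 0-010- 0-1-00 00-10- 01--00 01-1-0 010--0
PIs = {-0010-, -01-11, -1-110, -11001, 0--100, 0-010-, 0-1-00, 00-011, 00-10-, 000-01, 0000-1, 0011-1, 01--00, 01-1-0, 010--0, 01100-, 1-0110, 1-1011, 100-00, 1001-0, 11-001, 111-10, 1110-1, 11101-}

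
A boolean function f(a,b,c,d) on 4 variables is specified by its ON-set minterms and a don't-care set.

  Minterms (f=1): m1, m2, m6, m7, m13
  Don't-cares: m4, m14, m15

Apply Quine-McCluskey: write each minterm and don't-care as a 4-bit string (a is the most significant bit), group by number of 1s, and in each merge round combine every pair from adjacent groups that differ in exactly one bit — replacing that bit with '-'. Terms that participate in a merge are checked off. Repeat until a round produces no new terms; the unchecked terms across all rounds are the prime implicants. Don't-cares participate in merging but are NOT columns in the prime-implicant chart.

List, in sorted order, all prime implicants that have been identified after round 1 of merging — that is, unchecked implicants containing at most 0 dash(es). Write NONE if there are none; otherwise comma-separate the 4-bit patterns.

[col 0] 0001, 0010*, 0100*, 0110*, 0111*, 1101*, 1110*, 1111*
[col 1] -110*, -111*, 0-10, 01-0, 011-*, 11-1, 111-*
[col 2] -11-
Prime implicants: -11-, 0-10, 0001, 01-0, 11-1

0001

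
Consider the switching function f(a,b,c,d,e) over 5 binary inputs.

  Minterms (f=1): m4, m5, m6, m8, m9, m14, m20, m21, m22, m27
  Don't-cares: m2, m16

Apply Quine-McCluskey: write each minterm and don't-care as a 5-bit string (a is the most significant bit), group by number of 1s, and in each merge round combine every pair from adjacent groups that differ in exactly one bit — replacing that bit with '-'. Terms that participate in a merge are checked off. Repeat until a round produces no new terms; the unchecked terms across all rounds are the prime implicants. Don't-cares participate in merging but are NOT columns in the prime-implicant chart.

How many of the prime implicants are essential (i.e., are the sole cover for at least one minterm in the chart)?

5

[col 0] 00010*, 00100*, 00101*, 00110*, 01000*, 01001*, 01110*, 10000*, 10100*, 10101*, 10110*, 11011
[col 1] -0100*, -0101*, -0110*, 0-110, 00-10, 001-0*, 0010-*, 0100-, 10-00, 101-0*, 1010-*
[col 2] -01-0, -010-
Prime implicants: -01-0, -010-, 0-110, 00-10, 0100-, 10-00, 11011
PI chart (minterm → PIs covering it):
  4 | -01-0,-010-
  5 | -010-  (sole → essential)
  6 | -01-0,0-110,00-10
  8 | 0100-  (sole → essential)
  9 | 0100-  (sole → essential)
  14 | 0-110  (sole → essential)
  20 | -01-0,-010-,10-00
  21 | -010-  (sole → essential)
  22 | -01-0  (sole → essential)
  27 | 11011  (sole → essential)
Essential prime implicants: -01-0, -010-, 0-110, 0100-, 11011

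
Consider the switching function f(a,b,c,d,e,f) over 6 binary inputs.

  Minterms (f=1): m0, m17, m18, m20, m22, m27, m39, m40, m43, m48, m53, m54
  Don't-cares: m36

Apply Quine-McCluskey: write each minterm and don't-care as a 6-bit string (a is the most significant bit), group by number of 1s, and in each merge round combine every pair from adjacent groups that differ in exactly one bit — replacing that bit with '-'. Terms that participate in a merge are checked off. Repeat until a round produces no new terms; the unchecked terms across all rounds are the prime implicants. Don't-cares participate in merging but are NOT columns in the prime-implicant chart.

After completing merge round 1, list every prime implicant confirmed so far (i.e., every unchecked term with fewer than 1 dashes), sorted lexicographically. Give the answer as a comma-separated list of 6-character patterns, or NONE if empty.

size-2^0 implicants → 000000  010001  010010(✓)  010100(✓)  010110(✓)  011011  100100  100111  101000  101011  110000  110101  110110(✓)
size-2^1 implicants → -10110  010-10  0101-0
Unchecked terms (primes): -10110, 000000, 010-10, 010001, 0101-0, 011011, 100100, 100111, 101000, 101011, 110000, 110101

000000, 010001, 011011, 100100, 100111, 101000, 101011, 110000, 110101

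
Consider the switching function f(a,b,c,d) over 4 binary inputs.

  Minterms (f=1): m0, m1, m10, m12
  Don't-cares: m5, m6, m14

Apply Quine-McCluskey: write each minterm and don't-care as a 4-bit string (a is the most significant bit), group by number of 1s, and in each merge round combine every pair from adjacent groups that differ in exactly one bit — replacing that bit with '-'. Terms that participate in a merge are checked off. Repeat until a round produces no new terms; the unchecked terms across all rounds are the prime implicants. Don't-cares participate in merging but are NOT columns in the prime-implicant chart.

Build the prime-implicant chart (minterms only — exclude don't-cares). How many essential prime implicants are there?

size-2^0 implicants → 0000(✓)  0001(✓)  0101(✓)  0110(✓)  1010(✓)  1100(✓)  1110(✓)
size-2^1 implicants → -110  0-01  000-  1-10  11-0
Unchecked terms (primes): -110, 0-01, 000-, 1-10, 11-0
Minterm coverage:
  m0 ⊆ 000- [E]
  m1 ⊆ 0-01,000-
  m10 ⊆ 1-10 [E]
  m12 ⊆ 11-0 [E]
E = {000-, 1-10, 11-0}

3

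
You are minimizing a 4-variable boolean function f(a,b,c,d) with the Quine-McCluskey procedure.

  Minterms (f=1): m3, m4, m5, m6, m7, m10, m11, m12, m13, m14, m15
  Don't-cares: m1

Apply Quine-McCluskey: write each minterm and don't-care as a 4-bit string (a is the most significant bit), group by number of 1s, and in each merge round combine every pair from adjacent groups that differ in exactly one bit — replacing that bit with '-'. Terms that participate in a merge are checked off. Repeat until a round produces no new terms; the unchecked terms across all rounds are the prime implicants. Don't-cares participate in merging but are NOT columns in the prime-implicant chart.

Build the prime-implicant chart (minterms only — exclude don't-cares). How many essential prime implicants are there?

2

[col 0] 0001*, 0011*, 0100*, 0101*, 0110*, 0111*, 1010*, 1011*, 1100*, 1101*, 1110*, 1111*
[col 1] -011*, -100*, -101*, -110*, -111*, 0-01*, 0-11*, 00-1*, 01-0*, 01-1*, 010-*, 011-*, 1-10*, 1-11*, 101-*, 11-0*, 11-1*, 110-*, 111-*
[col 2] --11, -1-0*, -1-1*, -10-*, -11-*, 0--1, 01--*, 1-1-, 11--*
[col 3] -1--
Prime implicants: --11, -1--, 0--1, 1-1-
PI chart (minterm → PIs covering it):
  3 | --11,0--1
  4 | -1--  (sole → essential)
  5 | -1--,0--1
  6 | -1--  (sole → essential)
  7 | --11,-1--,0--1
  10 | 1-1-  (sole → essential)
  11 | --11,1-1-
  12 | -1--  (sole → essential)
  13 | -1--  (sole → essential)
  14 | -1--,1-1-
  15 | --11,-1--,1-1-
Essential prime implicants: -1--, 1-1-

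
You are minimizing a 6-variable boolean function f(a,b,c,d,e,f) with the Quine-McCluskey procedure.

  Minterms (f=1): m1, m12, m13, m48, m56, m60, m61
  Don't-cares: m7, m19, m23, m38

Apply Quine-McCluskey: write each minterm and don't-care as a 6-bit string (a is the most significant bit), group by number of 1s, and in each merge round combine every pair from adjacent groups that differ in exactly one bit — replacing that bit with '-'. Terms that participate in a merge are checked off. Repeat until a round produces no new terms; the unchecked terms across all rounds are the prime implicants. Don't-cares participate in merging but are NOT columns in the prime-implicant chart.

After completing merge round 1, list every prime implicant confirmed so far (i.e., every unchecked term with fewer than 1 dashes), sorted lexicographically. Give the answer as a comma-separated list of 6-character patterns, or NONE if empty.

000001, 100110

Round 0: 000001 000111✓ 001100✓ 001101✓ 010011✓ 010111✓ 100110 110000✓ 111000✓ 111100✓ 111101✓
Round 1: 0-0111 00110- 010-11 11-000 111-00 11110-
PIs = {0-0111, 000001, 00110-, 010-11, 100110, 11-000, 111-00, 11110-}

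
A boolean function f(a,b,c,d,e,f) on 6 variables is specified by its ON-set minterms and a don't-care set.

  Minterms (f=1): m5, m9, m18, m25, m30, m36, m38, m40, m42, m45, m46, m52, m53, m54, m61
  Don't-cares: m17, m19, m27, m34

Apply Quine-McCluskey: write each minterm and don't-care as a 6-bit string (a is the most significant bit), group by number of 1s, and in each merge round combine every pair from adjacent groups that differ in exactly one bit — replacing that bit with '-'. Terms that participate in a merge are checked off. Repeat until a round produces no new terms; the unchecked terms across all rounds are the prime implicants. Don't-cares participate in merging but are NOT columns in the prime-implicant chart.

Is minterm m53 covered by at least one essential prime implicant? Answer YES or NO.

NO

size-2^0 implicants → 000101  001001(✓)  010001(✓)  010010(✓)  010011(✓)  011001(✓)  011011(✓)  011110  100010(✓)  100100(✓)  100110(✓)  101000(✓)  101010(✓)  101101(✓)  101110(✓)  110100(✓)  110101(✓)  110110(✓)  111101(✓)
size-2^1 implicants → 0-1001  01-001(✓)  01-011(✓)  0100-1(✓)  01001-  0110-1(✓)  1-0100(✓)  1-0110(✓)  1-1101  10-010(✓)  10-110(✓)  100-10(✓)  1001-0(✓)  101-10(✓)  1010-0  11-101  1101-0(✓)  11010-
size-2^2 implicants → 01-0-1  1-01-0  10--10
Unchecked terms (primes): 0-1001, 000101, 01-0-1, 01001-, 011110, 1-01-0, 1-1101, 10--10, 1010-0, 11-101, 11010-
Minterm coverage:
  m5 ⊆ 000101 [E]
  m9 ⊆ 0-1001 [E]
  m18 ⊆ 01001- [E]
  m25 ⊆ 0-1001,01-0-1
  m30 ⊆ 011110 [E]
  m36 ⊆ 1-01-0 [E]
  m38 ⊆ 1-01-0,10--10
  m40 ⊆ 1010-0 [E]
  m42 ⊆ 10--10,1010-0
  m45 ⊆ 1-1101 [E]
  m46 ⊆ 10--10 [E]
  m52 ⊆ 1-01-0,11010-
  m53 ⊆ 11-101,11010-
  m54 ⊆ 1-01-0 [E]
  m61 ⊆ 1-1101,11-101
E = {0-1001, 000101, 01001-, 011110, 1-01-0, 1-1101, 10--10, 1010-0}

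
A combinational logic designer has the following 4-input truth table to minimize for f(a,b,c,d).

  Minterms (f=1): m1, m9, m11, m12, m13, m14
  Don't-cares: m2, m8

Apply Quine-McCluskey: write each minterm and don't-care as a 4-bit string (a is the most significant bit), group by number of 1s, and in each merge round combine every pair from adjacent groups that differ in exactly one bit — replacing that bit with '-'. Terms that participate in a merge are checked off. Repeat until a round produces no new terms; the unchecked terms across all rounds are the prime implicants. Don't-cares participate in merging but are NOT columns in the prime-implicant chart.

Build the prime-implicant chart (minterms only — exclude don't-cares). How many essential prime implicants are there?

size-2^0 implicants → 0001(✓)  0010  1000(✓)  1001(✓)  1011(✓)  1100(✓)  1101(✓)  1110(✓)
size-2^1 implicants → -001  1-00(✓)  1-01(✓)  10-1  100-(✓)  11-0  110-(✓)
size-2^2 implicants → 1-0-
Unchecked terms (primes): -001, 0010, 1-0-, 10-1, 11-0
Minterm coverage:
  m1 ⊆ -001 [E]
  m9 ⊆ -001,1-0-,10-1
  m11 ⊆ 10-1 [E]
  m12 ⊆ 1-0-,11-0
  m13 ⊆ 1-0- [E]
  m14 ⊆ 11-0 [E]
E = {-001, 1-0-, 10-1, 11-0}

4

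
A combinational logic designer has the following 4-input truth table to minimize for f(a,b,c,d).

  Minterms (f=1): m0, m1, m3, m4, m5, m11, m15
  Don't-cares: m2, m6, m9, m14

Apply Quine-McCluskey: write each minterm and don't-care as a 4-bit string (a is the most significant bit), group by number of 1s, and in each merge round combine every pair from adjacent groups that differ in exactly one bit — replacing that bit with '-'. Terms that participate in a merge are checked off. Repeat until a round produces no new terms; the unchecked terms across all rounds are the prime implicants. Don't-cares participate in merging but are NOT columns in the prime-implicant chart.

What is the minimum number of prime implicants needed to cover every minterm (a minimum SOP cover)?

3

size-2^0 implicants → 0000(✓)  0001(✓)  0010(✓)  0011(✓)  0100(✓)  0101(✓)  0110(✓)  1001(✓)  1011(✓)  1110(✓)  1111(✓)
size-2^1 implicants → -001(✓)  -011(✓)  -110  0-00(✓)  0-01(✓)  0-10(✓)  00-0(✓)  00-1(✓)  000-(✓)  001-(✓)  01-0(✓)  010-(✓)  1-11  10-1(✓)  111-
size-2^2 implicants → -0-1  0--0  0-0-  00--
Unchecked terms (primes): -0-1, -110, 0--0, 0-0-, 00--, 1-11, 111-
Minterm coverage:
  m0 ⊆ 0--0,0-0-,00--
  m1 ⊆ -0-1,0-0-,00--
  m3 ⊆ -0-1,00--
  m4 ⊆ 0--0,0-0-
  m5 ⊆ 0-0- [E]
  m11 ⊆ -0-1,1-11
  m15 ⊆ 1-11,111-
E = {0-0-}
Petrick residual → -0-1, 1-11
Cover = b'd + a'c' + acd  |cover|=3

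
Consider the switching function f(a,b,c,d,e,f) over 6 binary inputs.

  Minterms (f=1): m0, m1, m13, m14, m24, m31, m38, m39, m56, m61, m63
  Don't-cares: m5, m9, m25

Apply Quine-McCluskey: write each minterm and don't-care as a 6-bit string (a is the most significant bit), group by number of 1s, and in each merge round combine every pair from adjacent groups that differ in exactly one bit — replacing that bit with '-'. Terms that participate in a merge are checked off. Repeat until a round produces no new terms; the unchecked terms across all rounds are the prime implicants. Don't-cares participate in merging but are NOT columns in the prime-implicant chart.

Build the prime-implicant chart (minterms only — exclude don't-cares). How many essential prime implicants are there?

7

size-2^0 implicants → 000000(✓)  000001(✓)  000101(✓)  001001(✓)  001101(✓)  001110  011000(✓)  011001(✓)  011111(✓)  100110(✓)  100111(✓)  111000(✓)  111101(✓)  111111(✓)
size-2^1 implicants → -11000  -11111  0-1001  00-001(✓)  00-101(✓)  000-01(✓)  00000-  001-01(✓)  01100-  10011-  1111-1
size-2^2 implicants → 00--01
Unchecked terms (primes): -11000, -11111, 0-1001, 00--01, 00000-, 001110, 01100-, 10011-, 1111-1
Minterm coverage:
  m0 ⊆ 00000- [E]
  m1 ⊆ 00--01,00000-
  m13 ⊆ 00--01 [E]
  m14 ⊆ 001110 [E]
  m24 ⊆ -11000,01100-
  m31 ⊆ -11111 [E]
  m38 ⊆ 10011- [E]
  m39 ⊆ 10011- [E]
  m56 ⊆ -11000 [E]
  m61 ⊆ 1111-1 [E]
  m63 ⊆ -11111,1111-1
E = {-11000, -11111, 00--01, 00000-, 001110, 10011-, 1111-1}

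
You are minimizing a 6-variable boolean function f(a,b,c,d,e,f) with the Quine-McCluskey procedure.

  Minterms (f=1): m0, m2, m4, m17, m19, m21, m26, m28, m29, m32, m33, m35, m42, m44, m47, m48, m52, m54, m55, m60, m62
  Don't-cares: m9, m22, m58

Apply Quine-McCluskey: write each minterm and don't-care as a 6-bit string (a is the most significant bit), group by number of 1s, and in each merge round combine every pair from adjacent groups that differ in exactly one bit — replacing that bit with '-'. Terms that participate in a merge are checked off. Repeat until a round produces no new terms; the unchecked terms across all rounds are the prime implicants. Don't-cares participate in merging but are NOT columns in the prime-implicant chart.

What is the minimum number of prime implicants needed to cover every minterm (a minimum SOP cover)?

Round 0: 000000✓ 000010✓ 000100✓ 001001 010001✓ 010011✓ 010101✓ 010110✓ 011010✓ 011100✓ 011101✓ 100000✓ 100001✓ 100011✓ 101010✓ 101100✓ 101111 110000✓ 110100✓ 110110✓ 110111✓ 111010✓ 111100✓ 111110✓
Round 1: -00000 -10110 -11010 -11100 000-00 0000-0 01-101 010-01 0100-1 01110- 1-0000 1-1010 1-1100 1000-1 10000- 11-100✓ 11-110✓ 110-00 1101-0✓ 11011- 111-10 1111-0✓
Round 2: 11-1-0
PIs = {-00000, -10110, -11010, -11100, 000-00, 0000-0, 001001, 01-101, 010-01, 0100-1, 01110-, 1-0000, 1-1010, 1-1100, 1000-1, 10000-, 101111, 11-1-0, 110-00, 11011-, 111-10}
Coverage chart:
  m0: -00000,000-00,0000-0
  m2: 0000-0 ←essential
  m4: 000-00 ←essential
  m17: 010-01,0100-1
  m19: 0100-1 ←essential
  m21: 01-101,010-01
  m26: -11010 ←essential
  m28: -11100,01110-
  m29: 01-101,01110-
  m32: -00000,1-0000,10000-
  m33: 1000-1,10000-
  m35: 1000-1 ←essential
  m42: 1-1010 ←essential
  m44: 1-1100 ←essential
  m47: 101111 ←essential
  m48: 1-0000,110-00
  m52: 11-1-0,110-00
  m54: -10110,11-1-0,11011-
  m55: 11011- ←essential
  m60: -11100,1-1100,11-1-0
  m62: 11-1-0,111-10
Essential: -11010, 000-00, 0000-0, 0100-1, 1-1010, 1-1100, 1000-1, 101111, 11011-
Petrick residual → -11100, 01-101, 1-0000, 11-1-0
Min cover (13 terms): bcd'ef' + bcde'f' + a'b'c'e'f' + a'b'c'd'f' + a'bde'f + a'bc'd'f + ac'd'e'f' + acd'ef' + acde'f' + ab'c'd'f + ab'cdef + abdf' + abc'de

13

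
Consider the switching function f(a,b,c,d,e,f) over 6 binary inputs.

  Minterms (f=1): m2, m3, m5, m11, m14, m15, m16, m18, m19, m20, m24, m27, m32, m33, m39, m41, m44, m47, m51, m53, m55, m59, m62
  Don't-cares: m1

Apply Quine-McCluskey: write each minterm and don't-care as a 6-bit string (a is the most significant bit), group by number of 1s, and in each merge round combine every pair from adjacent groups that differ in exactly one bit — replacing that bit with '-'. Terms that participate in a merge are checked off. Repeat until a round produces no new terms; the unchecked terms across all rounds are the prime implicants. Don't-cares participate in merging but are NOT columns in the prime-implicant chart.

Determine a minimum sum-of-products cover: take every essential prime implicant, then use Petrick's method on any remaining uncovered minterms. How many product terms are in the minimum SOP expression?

Round 0: 000001✓ 000010✓ 000011✓ 000101✓ 001011✓ 001110✓ 001111✓ 010000✓ 010010✓ 010011✓ 010100✓ 011000✓ 011011✓ 100000✓ 100001✓ 100111✓ 101001✓ 101100 101111✓ 110011✓ 110101✓ 110111✓ 111011✓ 111110
Round 1: -00001 -01111 -10011✓ -11011✓ 0-0010✓ 0-0011✓ 0-1011✓ 00-011✓ 000-01 0000-1 00001-✓ 001-11 00111- 01-000 01-011✓ 010-00 0100-0 01001-✓ 1-0111 10-001 10-111 10000- 11-011✓ 110-11 1101-1
Round 2: -1-011 0--011 0-001-
PIs = {-00001, -01111, -1-011, 0--011, 0-001-, 000-01, 0000-1, 001-11, 00111-, 01-000, 010-00, 0100-0, 1-0111, 10-001, 10-111, 10000-, 101100, 110-11, 1101-1, 111110}
Coverage chart:
  m2: 0-001- ←essential
  m3: 0--011,0-001-,0000-1
  m5: 000-01 ←essential
  m11: 0--011,001-11
  m14: 00111- ←essential
  m15: -01111,001-11,00111-
  m16: 01-000,010-00,0100-0
  m18: 0-001-,0100-0
  m19: -1-011,0--011,0-001-
  m20: 010-00 ←essential
  m24: 01-000 ←essential
  m27: -1-011,0--011
  m32: 10000- ←essential
  m33: -00001,10-001,10000-
  m39: 1-0111,10-111
  m41: 10-001 ←essential
  m44: 101100 ←essential
  m47: -01111,10-111
  m51: -1-011,110-11
  m53: 1101-1 ←essential
  m55: 1-0111,110-11,1101-1
  m59: -1-011 ←essential
  m62: 111110 ←essential
Essential: -1-011, 0-001-, 000-01, 00111-, 01-000, 010-00, 10-001, 10000-, 101100, 1101-1, 111110
Petrick residual → 0--011, 10-111
Min cover (13 terms): bd'ef + a'd'ef + a'c'd'e + a'b'c'e'f + a'b'cde + a'bd'e'f' + a'bc'e'f' + ab'd'e'f + ab'def + ab'c'd'e' + ab'cde'f' + abc'df + abcdef'

13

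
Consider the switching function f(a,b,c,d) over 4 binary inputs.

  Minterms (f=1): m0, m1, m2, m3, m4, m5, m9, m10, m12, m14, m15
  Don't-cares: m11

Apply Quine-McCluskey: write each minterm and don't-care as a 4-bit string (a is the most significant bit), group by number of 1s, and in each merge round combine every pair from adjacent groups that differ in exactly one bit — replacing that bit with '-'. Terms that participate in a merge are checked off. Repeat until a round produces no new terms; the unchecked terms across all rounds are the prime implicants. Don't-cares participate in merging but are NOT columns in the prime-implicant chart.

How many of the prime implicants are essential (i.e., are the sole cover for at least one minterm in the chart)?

3

size-2^0 implicants → 0000(✓)  0001(✓)  0010(✓)  0011(✓)  0100(✓)  0101(✓)  1001(✓)  1010(✓)  1011(✓)  1100(✓)  1110(✓)  1111(✓)
size-2^1 implicants → -001(✓)  -010(✓)  -011(✓)  -100  0-00(✓)  0-01(✓)  00-0(✓)  00-1(✓)  000-(✓)  001-(✓)  010-(✓)  1-10(✓)  1-11(✓)  10-1(✓)  101-(✓)  11-0  111-(✓)
size-2^2 implicants → -0-1  -01-  0-0-  00--  1-1-
Unchecked terms (primes): -0-1, -01-, -100, 0-0-, 00--, 1-1-, 11-0
Minterm coverage:
  m0 ⊆ 0-0-,00--
  m1 ⊆ -0-1,0-0-,00--
  m2 ⊆ -01-,00--
  m3 ⊆ -0-1,-01-,00--
  m4 ⊆ -100,0-0-
  m5 ⊆ 0-0- [E]
  m9 ⊆ -0-1 [E]
  m10 ⊆ -01-,1-1-
  m12 ⊆ -100,11-0
  m14 ⊆ 1-1-,11-0
  m15 ⊆ 1-1- [E]
E = {-0-1, 0-0-, 1-1-}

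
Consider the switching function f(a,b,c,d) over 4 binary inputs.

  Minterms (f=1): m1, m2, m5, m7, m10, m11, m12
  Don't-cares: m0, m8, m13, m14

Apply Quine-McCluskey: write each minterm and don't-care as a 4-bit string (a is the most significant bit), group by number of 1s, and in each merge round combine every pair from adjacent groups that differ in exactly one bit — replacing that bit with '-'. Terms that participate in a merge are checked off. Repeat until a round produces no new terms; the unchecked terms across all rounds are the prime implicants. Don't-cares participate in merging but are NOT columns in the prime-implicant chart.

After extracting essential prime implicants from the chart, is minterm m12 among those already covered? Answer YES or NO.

[col 0] 0000*, 0001*, 0010*, 0101*, 0111*, 1000*, 1010*, 1011*, 1100*, 1101*, 1110*
[col 1] -000*, -010*, -101, 0-01, 00-0*, 000-, 01-1, 1-00*, 1-10*, 10-0*, 101-, 11-0*, 110-
[col 2] -0-0, 1--0
Prime implicants: -0-0, -101, 0-01, 000-, 01-1, 1--0, 101-, 110-
PI chart (minterm → PIs covering it):
  1 | 0-01,000-
  2 | -0-0  (sole → essential)
  5 | -101,0-01,01-1
  7 | 01-1  (sole → essential)
  10 | -0-0,1--0,101-
  11 | 101-  (sole → essential)
  12 | 1--0,110-
Essential prime implicants: -0-0, 01-1, 101-

NO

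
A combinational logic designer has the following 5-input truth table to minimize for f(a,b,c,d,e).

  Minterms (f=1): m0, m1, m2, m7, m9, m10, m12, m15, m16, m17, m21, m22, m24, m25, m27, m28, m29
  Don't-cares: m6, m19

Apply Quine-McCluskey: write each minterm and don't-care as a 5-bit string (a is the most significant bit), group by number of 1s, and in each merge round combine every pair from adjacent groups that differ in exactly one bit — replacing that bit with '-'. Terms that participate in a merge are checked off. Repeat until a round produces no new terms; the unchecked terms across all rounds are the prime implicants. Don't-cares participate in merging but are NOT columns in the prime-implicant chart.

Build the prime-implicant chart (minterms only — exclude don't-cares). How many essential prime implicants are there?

Round 0: 00000✓ 00001✓ 00010✓ 00110✓ 00111✓ 01001✓ 01010✓ 01100✓ 01111✓ 10000✓ 10001✓ 10011✓ 10101✓ 10110✓ 11000✓ 11001✓ 11011✓ 11100✓ 11101✓
Round 1: -0000✓ -0001✓ -0110 -1001✓ -1100 0-001✓ 0-010 0-111 00-10 000-0 0000-✓ 0011- 1-000✓ 1-001✓ 1-011✓ 1-101✓ 10-01✓ 100-1✓ 1000-✓ 11-00✓ 11-01✓ 110-1✓ 1100-✓ 1110-✓
Round 2: --001 -000- 1--01 1-0-1 1-00- 11-0-
PIs = {--001, -000-, -0110, -1100, 0-010, 0-111, 00-10, 000-0, 0011-, 1--01, 1-0-1, 1-00-, 11-0-}
Coverage chart:
  m0: -000-,000-0
  m1: --001,-000-
  m2: 0-010,00-10,000-0
  m7: 0-111,0011-
  m9: --001 ←essential
  m10: 0-010 ←essential
  m12: -1100 ←essential
  m15: 0-111 ←essential
  m16: -000-,1-00-
  m17: --001,-000-,1--01,1-0-1,1-00-
  m21: 1--01 ←essential
  m22: -0110 ←essential
  m24: 1-00-,11-0-
  m25: --001,1--01,1-0-1,1-00-,11-0-
  m27: 1-0-1 ←essential
  m28: -1100,11-0-
  m29: 1--01,11-0-
Essential: --001, -0110, -1100, 0-010, 0-111, 1--01, 1-0-1

7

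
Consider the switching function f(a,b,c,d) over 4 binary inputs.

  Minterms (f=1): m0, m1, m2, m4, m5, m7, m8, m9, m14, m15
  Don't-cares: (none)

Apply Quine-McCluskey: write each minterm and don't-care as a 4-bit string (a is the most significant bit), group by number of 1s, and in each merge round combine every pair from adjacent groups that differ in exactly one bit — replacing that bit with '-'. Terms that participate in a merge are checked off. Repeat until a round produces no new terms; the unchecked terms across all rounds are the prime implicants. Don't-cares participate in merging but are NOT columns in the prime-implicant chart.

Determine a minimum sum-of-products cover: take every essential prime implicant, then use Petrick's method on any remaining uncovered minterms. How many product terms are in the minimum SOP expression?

Round 0: 0000✓ 0001✓ 0010✓ 0100✓ 0101✓ 0111✓ 1000✓ 1001✓ 1110✓ 1111✓
Round 1: -000✓ -001✓ -111 0-00✓ 0-01✓ 00-0 000-✓ 01-1 010-✓ 100-✓ 111-
Round 2: -00- 0-0-
PIs = {-00-, -111, 0-0-, 00-0, 01-1, 111-}
Coverage chart:
  m0: -00-,0-0-,00-0
  m1: -00-,0-0-
  m2: 00-0 ←essential
  m4: 0-0- ←essential
  m5: 0-0-,01-1
  m7: -111,01-1
  m8: -00- ←essential
  m9: -00- ←essential
  m14: 111- ←essential
  m15: -111,111-
Essential: -00-, 0-0-, 00-0, 111-
Petrick residual → -111
Min cover (5 terms): b'c' + bcd + a'c' + a'b'd' + abc

5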